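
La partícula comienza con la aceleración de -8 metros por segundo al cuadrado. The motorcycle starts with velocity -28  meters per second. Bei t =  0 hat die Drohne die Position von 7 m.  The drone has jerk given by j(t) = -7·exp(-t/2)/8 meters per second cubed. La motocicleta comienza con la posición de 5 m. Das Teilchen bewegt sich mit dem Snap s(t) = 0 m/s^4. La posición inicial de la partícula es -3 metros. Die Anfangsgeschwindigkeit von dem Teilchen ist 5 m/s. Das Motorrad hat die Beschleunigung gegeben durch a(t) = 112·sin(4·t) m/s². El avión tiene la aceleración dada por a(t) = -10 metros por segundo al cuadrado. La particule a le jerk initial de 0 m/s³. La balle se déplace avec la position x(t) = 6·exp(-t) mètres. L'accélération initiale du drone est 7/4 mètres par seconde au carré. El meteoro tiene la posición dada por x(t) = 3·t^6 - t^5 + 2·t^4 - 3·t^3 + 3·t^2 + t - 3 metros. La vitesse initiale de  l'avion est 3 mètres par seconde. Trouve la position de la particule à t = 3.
Nous devons trouver la primitive de notre équation du snap s(t) = 0 4 fois. En prenant ∫s(t)dt et en appliquant j(0) = 0, nous trouvons j(t) = 0. L'intégrale du jerk est l'accélération. En utilisant a(0) = -8, nous obtenons a(t) = -8. L'intégrale de l'accélération est la vitesse. En utilisant v(0) = 5, nous obtenons v(t) = 5 - 8·t. En prenant ∫v(t)dt et en appliquant x(0) = -3, nous trouvons x(t) = -4·t^2 + 5·t - 3. Nous avons la position x(t) = -4·t^2 + 5·t - 3. En substituant t = 3: x(3) = -24.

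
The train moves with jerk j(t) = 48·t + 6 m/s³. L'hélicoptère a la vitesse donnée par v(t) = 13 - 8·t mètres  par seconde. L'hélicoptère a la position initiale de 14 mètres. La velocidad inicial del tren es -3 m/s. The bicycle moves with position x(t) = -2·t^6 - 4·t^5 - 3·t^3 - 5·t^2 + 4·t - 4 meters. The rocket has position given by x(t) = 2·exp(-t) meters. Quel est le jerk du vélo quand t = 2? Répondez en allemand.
Um dies zu lösen, müssen wir 3 Ableitungen unserer Gleichung für die Position x(t) = -2·t^6 - 4·t^5 - 3·t^3 - 5·t^2 + 4·t - 4 nehmen. Die Ableitung von der Position ergibt die Geschwindigkeit: v(t) = -12·t^5 - 20·t^4 - 9·t^2 - 10·t + 4. Durch Ableiten von der Geschwindigkeit erhalten wir die Beschleunigung: a(t) = -60·t^4 - 80·t^3 - 18·t - 10. Mit d/dt von a(t) finden wir j(t) = -240·t^3 - 240·t^2 - 18. Wir haben den Ruck j(t) = -240·t^3 - 240·t^2 - 18. Durch Einsetzen von t = 2: j(2) = -2898.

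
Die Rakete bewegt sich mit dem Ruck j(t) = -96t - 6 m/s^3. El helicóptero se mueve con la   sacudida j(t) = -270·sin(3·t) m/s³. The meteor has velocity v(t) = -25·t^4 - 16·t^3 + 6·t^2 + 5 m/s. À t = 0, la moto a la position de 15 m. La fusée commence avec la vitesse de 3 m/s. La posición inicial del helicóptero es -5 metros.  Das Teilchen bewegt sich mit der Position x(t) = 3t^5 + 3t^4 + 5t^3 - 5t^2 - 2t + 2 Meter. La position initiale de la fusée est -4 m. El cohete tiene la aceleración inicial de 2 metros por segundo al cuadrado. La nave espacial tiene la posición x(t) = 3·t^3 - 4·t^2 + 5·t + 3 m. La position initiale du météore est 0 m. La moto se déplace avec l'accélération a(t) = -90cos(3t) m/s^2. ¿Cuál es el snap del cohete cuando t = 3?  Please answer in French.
En partant du jerk j(t) = -96·t - 6, nous prenons 1 dérivée. En dérivant le jerk, nous obtenons le snap: s(t) = -96. Nous avons le snap s(t) = -96. En substituant t = 3: s(3) = -96.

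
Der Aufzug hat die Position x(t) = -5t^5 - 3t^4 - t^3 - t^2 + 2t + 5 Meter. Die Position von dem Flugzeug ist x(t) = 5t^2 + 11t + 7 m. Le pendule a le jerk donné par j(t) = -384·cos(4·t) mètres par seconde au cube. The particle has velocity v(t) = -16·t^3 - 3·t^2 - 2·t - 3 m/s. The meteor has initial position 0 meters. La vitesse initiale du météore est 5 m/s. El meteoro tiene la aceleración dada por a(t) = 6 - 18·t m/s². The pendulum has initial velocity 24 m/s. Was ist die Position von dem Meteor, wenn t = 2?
Ausgehend von der Beschleunigung a(t) = 6 - 18·t, nehmen wir 2 Integrale. Durch Integration von der Beschleunigung und Verwendung der Anfangsbedingung v(0) = 5, erhalten wir v(t) = -9·t^2 + 6·t + 5. Die Stammfunktion von der Geschwindigkeit, mit x(0) = 0, ergibt die Position: x(t) = -3·t^3 + 3·t^2 + 5·t. Aus der Gleichung für die Position x(t) = -3·t^3 + 3·t^2 + 5·t, setzen wir t = 2 ein und erhalten x = -2.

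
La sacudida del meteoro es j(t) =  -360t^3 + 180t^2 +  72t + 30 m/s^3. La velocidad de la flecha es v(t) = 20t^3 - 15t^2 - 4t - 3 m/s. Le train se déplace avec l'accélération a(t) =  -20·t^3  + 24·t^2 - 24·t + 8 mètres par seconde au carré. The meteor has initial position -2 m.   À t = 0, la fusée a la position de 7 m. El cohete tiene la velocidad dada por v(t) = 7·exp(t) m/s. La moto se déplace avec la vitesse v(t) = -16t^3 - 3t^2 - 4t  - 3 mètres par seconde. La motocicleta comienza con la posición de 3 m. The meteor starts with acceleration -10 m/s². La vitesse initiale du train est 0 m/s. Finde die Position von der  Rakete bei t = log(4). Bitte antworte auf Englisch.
We must find the antiderivative of our velocity equation v(t) = 7·exp(t) 1 time. The integral of velocity is position. Using x(0) = 7, we get x(t) = 7·exp(t). From the given position equation x(t) = 7·exp(t), we substitute t = log(4) to get x = 28.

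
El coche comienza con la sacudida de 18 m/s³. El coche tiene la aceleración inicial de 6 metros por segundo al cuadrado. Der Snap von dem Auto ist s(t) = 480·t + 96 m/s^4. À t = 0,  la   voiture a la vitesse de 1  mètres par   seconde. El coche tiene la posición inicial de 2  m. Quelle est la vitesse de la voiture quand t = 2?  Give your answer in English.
To find the answer, we compute 3 integrals of s(t) = 480·t + 96. Finding the integral of s(t) and using j(0) = 18: j(t) = 240·t^2 + 96·t + 18. Taking ∫j(t)dt and applying a(0) = 6, we find a(t) = 80·t^3 + 48·t^2 + 18·t + 6. The antiderivative of acceleration, with v(0) = 1, gives velocity: v(t) = 20·t^4 + 16·t^3 + 9·t^2 + 6·t + 1. From the given velocity equation v(t) = 20·t^4 + 16·t^3 + 9·t^2 + 6·t + 1, we substitute t = 2 to get v = 497.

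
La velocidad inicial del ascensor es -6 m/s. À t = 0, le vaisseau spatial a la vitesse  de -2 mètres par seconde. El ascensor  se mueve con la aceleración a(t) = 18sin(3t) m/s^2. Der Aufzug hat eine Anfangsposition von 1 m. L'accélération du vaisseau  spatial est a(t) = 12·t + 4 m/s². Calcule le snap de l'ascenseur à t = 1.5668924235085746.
En partant de l'accélération a(t) = 18·sin(3·t), nous prenons 2 dérivées. En prenant d/dt de a(t), nous trouvons j(t) = 54·cos(3·t). En prenant d/dt de j(t), nous trouvons s(t) = -162·sin(3·t). Nous avons le snap s(t) = -162·sin(3·t). En substituant t = 1.5668924235085746: s(1.5668924235085746) = 161.988889831020.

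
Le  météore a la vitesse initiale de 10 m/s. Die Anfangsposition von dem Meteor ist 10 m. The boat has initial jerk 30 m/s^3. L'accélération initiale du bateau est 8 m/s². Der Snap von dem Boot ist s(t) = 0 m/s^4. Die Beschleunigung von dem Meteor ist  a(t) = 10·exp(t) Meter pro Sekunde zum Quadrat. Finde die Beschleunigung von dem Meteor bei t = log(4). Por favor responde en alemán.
Mit a(t) = 10·exp(t) und Einsetzen von t = log(4), finden wir a = 40.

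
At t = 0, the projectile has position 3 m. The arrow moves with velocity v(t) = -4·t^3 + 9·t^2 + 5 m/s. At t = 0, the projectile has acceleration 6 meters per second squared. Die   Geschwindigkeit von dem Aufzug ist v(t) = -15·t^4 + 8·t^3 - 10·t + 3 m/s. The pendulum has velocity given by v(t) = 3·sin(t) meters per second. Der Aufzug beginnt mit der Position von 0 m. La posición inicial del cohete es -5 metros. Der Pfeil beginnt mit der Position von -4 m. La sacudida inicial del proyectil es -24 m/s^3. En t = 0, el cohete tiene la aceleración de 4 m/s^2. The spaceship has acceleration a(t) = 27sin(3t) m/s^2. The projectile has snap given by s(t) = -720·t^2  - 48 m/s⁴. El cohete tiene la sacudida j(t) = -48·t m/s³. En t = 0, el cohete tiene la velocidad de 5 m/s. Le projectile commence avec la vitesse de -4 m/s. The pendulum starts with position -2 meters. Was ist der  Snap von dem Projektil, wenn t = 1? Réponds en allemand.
Wir haben den Snap s(t) = -720·t^2 - 48. Durch Einsetzen von t = 1: s(1) = -768.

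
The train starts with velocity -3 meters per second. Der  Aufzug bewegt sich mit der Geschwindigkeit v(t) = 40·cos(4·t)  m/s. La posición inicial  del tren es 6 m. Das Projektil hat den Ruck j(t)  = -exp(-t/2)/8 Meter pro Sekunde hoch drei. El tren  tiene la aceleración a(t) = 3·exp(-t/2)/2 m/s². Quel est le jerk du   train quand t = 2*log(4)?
Pour résoudre ceci, nous devons prendre 1 dérivée de notre équation de l'accélération a(t) = 3·exp(-t/2)/2. En dérivant l'accélération, nous obtenons le jerk: j(t) = -3·exp(-t/2)/4. Nous avons le jerk j(t) = -3·exp(-t/2)/4. En substituant t = 2*log(4): j(2*log(4)) = -3/16.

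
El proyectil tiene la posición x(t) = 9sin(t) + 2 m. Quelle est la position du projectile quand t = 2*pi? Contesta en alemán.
Mit x(t) = 9·sin(t) + 2 und Einsetzen von t = 2*pi, finden wir x = 2.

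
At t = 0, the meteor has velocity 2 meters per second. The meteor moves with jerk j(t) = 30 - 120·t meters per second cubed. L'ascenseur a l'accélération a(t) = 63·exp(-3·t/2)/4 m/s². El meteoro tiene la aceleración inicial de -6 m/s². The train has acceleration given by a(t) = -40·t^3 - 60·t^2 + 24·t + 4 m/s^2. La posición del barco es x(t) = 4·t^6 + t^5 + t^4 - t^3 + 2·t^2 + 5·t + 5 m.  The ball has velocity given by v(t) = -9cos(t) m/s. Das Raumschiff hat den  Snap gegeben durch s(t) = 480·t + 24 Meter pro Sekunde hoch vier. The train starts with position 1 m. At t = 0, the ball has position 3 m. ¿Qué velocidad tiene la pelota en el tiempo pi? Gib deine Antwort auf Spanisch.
De la ecuación de la velocidad v(t) = -9·cos(t), sustituimos t = pi para obtener v = 9.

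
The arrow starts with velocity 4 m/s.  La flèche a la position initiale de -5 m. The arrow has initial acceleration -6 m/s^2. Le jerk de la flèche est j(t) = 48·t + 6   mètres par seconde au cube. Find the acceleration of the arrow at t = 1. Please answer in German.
Wir müssen das Integral unserer Gleichung für den Ruck j(t) = 48·t + 6 1-mal finden. Durch Integration von dem Ruck und Verwendung der Anfangsbedingung a(0) = -6, erhalten wir a(t) = 24·t^2 + 6·t - 6. Wir haben die Beschleunigung a(t) = 24·t^2 + 6·t - 6. Durch Einsetzen von t = 1: a(1) = 24.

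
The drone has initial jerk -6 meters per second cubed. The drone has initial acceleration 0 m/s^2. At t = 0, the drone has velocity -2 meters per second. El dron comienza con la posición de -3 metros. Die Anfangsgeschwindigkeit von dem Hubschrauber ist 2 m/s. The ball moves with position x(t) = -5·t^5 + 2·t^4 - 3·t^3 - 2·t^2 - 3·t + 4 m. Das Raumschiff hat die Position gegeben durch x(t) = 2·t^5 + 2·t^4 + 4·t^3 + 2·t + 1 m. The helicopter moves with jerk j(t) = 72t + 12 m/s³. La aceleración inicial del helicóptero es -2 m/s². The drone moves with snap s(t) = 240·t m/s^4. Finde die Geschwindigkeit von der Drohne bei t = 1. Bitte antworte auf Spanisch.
Debemos encontrar la integral de nuestra ecuación del snap s(t) = 240·t 3 veces. Integrando el snap y usando la condición inicial j(0) = -6, obtenemos j(t) = 120·t^2 - 6. La antiderivada de la sacudida, con a(0) = 0, da la aceleración: a(t) = 40·t^3 - 6·t. Tomando ∫a(t)dt y aplicando v(0) = -2, encontramos v(t) = 10·t^4 - 3·t^2 - 2. De la ecuación de la velocidad v(t) = 10·t^4 - 3·t^2 - 2, sustituimos t = 1 para obtener v = 5.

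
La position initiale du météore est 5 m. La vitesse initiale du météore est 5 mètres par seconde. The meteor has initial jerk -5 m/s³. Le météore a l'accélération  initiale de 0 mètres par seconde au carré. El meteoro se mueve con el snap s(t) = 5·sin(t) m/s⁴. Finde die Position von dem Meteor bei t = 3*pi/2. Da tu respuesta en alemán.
Ausgehend von dem Snap s(t) = 5·sin(t), nehmen wir 4 Integrale. Das Integral von dem Snap, mit j(0) = -5, ergibt den Ruck: j(t) = -5·cos(t). Das Integral von dem Ruck, mit a(0) = 0, ergibt die Beschleunigung: a(t) = -5·sin(t). Mit ∫a(t)dt und Anwendung von v(0) = 5, finden wir v(t) = 5·cos(t). Durch Integration von der Geschwindigkeit und Verwendung der Anfangsbedingung x(0) = 5, erhalten wir x(t) = 5·sin(t) + 5. Mit x(t) = 5·sin(t) + 5 und Einsetzen von t = 3*pi/2, finden wir x = 0.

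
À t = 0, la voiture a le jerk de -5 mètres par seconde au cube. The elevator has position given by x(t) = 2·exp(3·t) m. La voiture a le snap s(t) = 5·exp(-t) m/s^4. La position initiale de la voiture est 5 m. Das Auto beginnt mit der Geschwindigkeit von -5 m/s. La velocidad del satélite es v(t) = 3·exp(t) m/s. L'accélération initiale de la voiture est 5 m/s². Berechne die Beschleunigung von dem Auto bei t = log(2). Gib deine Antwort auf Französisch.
Nous devons trouver l'intégrale de notre équation du snap s(t) = 5·exp(-t) 2 fois. La primitive du snap, avec j(0) = -5, donne le jerk: j(t) = -5·exp(-t). La primitive du jerk, avec a(0) = 5, donne l'accélération: a(t) = 5·exp(-t). En utilisant a(t) = 5·exp(-t) et en substituant t = log(2), nous trouvons a = 5/2.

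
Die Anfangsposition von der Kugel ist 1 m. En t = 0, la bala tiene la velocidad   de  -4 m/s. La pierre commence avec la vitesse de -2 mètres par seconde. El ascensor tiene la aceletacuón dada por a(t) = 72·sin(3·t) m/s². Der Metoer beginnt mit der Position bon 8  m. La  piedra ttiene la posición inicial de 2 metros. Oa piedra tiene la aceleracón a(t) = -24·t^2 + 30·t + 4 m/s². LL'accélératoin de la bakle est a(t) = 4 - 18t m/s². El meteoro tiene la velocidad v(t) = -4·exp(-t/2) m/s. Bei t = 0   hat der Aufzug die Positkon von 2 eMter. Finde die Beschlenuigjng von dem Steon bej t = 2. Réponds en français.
En utilisant a(t) = -24·t^2 + 30·t + 4 et en substituant t = 2, nous trouvons a = -32.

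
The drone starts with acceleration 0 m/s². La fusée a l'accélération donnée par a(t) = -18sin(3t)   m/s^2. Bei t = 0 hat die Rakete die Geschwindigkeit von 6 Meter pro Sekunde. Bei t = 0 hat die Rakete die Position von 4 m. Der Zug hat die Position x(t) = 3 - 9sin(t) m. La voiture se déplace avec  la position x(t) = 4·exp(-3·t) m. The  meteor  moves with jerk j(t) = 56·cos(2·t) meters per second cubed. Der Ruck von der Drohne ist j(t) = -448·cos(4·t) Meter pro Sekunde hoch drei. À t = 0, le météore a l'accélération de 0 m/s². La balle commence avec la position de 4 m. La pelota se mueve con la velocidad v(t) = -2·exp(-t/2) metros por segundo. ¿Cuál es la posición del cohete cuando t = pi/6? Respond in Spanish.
Partiendo de la aceleración a(t) = -18·sin(3·t), tomamos 2 antiderivadas. La integral de la aceleración es la velocidad. Usando v(0) = 6, obtenemos v(t) = 6·cos(3·t). Tomando ∫v(t)dt y aplicando x(0) = 4, encontramos x(t) = 2·sin(3·t) + 4. Usando x(t) = 2·sin(3·t) + 4 y sustituyendo t = pi/6, encontramos x = 6.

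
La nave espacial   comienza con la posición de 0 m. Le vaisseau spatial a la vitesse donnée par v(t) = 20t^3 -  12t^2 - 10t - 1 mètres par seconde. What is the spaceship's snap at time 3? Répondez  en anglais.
We must differentiate our velocity equation v(t) = 20·t^3 - 12·t^2 - 10·t - 1 3 times. Taking d/dt of v(t), we find a(t) = 60·t^2 - 24·t - 10. Taking d/dt of a(t), we find j(t) = 120·t - 24. Differentiating jerk, we get snap: s(t) = 120. We have snap s(t) = 120. Substituting t = 3: s(3) = 120.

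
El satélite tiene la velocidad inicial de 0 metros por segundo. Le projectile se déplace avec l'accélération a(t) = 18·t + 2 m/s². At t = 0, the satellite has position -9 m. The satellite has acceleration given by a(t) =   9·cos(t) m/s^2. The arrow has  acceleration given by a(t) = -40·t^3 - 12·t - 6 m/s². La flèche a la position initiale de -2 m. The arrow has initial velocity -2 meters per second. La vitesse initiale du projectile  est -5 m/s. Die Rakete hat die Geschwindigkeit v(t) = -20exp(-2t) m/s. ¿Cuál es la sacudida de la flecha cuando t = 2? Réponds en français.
En partant de l'accélération a(t) = -40·t^3 - 12·t - 6, nous prenons 1 dérivée. La dérivée de l'accélération donne le jerk: j(t) = -120·t^2 - 12. De l'équation du jerk j(t) = -120·t^2 - 12, nous substituons t = 2 pour obtenir j = -492.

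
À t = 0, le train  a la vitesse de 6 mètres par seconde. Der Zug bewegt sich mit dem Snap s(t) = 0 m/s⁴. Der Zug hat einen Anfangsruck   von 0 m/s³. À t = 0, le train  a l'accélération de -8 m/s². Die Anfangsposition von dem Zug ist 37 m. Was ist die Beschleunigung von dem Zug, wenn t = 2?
Wir müssen das Integral unserer Gleichung für den Snap s(t) = 0 2-mal finden. Das Integral von dem Snap ist der Ruck. Mit j(0) = 0 erhalten wir j(t) = 0. Das Integral von dem Ruck ist die Beschleunigung. Mit a(0) = -8 erhalten wir a(t) = -8. Aus der Gleichung für die Beschleunigung a(t) = -8, setzen wir t = 2 ein und erhalten a = -8.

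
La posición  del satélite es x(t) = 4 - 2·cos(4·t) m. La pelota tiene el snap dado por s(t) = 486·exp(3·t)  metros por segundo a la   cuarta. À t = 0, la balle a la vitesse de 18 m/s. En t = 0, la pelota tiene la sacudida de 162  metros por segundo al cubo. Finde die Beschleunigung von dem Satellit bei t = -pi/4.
Wir müssen unsere Gleichung für die Position x(t) = 4 - 2·cos(4·t) 2-mal ableiten. Mit d/dt von x(t) finden wir v(t) = 8·sin(4·t). Mit d/dt von v(t) finden wir a(t) = 32·cos(4·t). Wir haben die Beschleunigung a(t) = 32·cos(4·t). Durch Einsetzen von t = -pi/4: a(-pi/4) = -32.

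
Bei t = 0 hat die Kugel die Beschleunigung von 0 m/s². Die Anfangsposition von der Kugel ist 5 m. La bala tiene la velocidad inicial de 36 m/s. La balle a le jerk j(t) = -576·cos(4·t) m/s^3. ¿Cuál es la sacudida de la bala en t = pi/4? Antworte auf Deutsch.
Mit j(t) = -576·cos(4·t) und Einsetzen von t = pi/4, finden wir j = 576.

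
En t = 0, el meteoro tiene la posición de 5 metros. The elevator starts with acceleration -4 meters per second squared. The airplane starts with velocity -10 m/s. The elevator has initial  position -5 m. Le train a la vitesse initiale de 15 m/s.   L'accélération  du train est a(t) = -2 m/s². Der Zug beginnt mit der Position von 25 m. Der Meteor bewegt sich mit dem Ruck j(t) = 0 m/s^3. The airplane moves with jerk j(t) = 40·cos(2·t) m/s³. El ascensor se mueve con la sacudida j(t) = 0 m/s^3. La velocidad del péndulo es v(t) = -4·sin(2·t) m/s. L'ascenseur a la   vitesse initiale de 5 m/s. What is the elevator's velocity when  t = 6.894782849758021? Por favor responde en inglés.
To solve this, we need to take 2 integrals of our jerk equation j(t) = 0. The integral of jerk is acceleration. Using a(0) = -4, we get a(t) = -4. The integral of acceleration, with v(0) = 5, gives velocity: v(t) = 5 - 4·t. Using v(t) = 5 - 4·t and substituting t = 6.894782849758021, we find v = -22.5791313990321.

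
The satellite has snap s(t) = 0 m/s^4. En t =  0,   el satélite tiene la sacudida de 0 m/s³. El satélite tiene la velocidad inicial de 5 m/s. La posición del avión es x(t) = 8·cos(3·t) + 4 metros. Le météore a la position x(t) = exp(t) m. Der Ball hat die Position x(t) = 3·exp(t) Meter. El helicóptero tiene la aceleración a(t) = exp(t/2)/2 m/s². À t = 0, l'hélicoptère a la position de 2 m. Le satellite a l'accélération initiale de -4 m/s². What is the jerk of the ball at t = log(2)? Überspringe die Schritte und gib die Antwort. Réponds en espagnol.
j(log(2)) = 6.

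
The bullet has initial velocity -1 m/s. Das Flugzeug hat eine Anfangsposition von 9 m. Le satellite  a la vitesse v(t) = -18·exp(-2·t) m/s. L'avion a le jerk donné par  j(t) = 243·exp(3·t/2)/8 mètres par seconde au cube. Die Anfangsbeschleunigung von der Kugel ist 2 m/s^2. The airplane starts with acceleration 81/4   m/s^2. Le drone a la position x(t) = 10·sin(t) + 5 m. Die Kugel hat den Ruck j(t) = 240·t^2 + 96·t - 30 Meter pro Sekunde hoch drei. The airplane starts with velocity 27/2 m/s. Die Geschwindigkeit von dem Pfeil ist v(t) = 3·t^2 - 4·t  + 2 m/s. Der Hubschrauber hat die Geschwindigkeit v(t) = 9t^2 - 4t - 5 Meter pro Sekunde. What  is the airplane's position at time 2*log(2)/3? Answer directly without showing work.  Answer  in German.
x(2*log(2)/3) = 18.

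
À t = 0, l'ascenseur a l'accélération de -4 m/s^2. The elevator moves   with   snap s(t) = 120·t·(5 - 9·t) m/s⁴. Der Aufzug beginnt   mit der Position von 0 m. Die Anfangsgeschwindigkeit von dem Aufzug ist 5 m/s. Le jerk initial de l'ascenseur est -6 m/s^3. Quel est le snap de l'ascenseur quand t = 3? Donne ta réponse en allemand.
Wir haben den Snap s(t) = 120·t·(5 - 9·t). Durch Einsetzen von t = 3: s(3) = -7920.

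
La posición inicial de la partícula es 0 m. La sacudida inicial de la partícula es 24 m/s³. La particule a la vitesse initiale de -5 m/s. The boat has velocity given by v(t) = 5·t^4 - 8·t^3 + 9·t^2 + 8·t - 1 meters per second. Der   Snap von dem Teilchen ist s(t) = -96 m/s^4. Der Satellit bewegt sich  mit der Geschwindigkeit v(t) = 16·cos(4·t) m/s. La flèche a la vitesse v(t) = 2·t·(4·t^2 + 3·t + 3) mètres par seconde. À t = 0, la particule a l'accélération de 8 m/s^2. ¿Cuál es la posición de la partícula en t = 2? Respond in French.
Nous devons trouver l'intégrale de notre équation du snap s(t) = -96 4 fois. La primitive du snap est le jerk. En utilisant j(0) = 24, nous obtenons j(t) = 24 - 96·t. En prenant ∫j(t)dt et en appliquant a(0) = 8, nous trouvons a(t) = -48·t^2 + 24·t + 8. L'intégrale de l'accélération est la vitesse. En utilisant v(0) = -5, nous obtenons v(t) = -16·t^3 + 12·t^2 + 8·t - 5. La primitive de la vitesse, avec x(0) = 0, donne la position: x(t) = -4·t^4 + 4·t^3 + 4·t^2 - 5·t. En utilisant x(t) = -4·t^4 + 4·t^3 + 4·t^2 - 5·t et en substituant t = 2, nous trouvons x = -26.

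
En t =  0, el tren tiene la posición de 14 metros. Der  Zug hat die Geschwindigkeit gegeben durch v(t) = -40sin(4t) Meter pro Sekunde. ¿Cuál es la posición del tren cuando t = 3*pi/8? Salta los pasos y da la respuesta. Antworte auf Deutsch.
x(3*pi/8) = 4.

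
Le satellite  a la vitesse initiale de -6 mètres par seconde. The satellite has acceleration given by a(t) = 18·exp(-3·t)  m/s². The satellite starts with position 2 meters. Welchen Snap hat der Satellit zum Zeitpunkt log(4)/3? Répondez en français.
Nous devons dériver notre équation de l'accélération a(t) = 18·exp(-3·t) 2 fois. La dérivée de l'accélération donne le jerk: j(t) = -54·exp(-3·t). En prenant d/dt de j(t), nous trouvons s(t) = 162·exp(-3·t). En utilisant s(t) = 162·exp(-3·t) et en substituant t = log(4)/3, nous trouvons s = 81/2.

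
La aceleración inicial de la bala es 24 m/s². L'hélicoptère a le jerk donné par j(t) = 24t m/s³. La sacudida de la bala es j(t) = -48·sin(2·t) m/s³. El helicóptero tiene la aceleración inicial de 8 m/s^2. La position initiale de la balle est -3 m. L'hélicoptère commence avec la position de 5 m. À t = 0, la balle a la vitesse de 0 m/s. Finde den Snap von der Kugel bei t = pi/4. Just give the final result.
Der Snap bei t = pi/4 ist s = 0.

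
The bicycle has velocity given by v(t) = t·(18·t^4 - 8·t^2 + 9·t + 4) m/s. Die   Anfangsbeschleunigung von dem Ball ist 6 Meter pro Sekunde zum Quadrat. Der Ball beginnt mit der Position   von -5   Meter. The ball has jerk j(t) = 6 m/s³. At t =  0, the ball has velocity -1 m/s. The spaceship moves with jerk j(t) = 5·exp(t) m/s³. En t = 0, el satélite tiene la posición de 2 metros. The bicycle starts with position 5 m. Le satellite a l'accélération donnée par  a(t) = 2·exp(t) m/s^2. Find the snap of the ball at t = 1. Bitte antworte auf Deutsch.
Ausgehend von dem Ruck j(t) = 6, nehmen wir 1 Ableitung. Durch Ableiten von dem Ruck erhalten wir den Snap: s(t) = 0. Mit s(t) = 0 und Einsetzen von t = 1, finden wir s = 0.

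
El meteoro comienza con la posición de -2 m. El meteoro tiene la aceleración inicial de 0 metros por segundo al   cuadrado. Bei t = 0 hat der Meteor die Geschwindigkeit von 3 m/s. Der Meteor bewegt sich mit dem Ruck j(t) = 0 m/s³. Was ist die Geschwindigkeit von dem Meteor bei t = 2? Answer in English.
To solve this, we need to take 2 integrals of our jerk equation j(t) = 0. The integral of jerk is acceleration. Using a(0) = 0, we get a(t) = 0. Finding the integral of a(t) and using v(0) = 3: v(t) = 3. We have velocity v(t) = 3. Substituting t = 2: v(2) = 3.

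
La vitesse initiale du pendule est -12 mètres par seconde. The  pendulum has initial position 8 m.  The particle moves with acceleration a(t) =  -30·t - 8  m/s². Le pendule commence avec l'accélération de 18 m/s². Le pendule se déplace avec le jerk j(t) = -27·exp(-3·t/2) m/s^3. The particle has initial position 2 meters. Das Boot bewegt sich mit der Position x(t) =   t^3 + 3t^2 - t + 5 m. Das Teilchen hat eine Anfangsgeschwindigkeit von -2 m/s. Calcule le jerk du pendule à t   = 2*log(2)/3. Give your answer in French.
De l'équation du jerk j(t) = -27·exp(-3·t/2), nous substituons t = 2*log(2)/3 pour obtenir j = -27/2.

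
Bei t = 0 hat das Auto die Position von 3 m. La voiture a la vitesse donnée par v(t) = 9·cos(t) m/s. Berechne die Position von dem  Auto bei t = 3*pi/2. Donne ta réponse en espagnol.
Debemos encontrar la antiderivada de nuestra ecuación de la velocidad v(t) = 9·cos(t) 1 vez. La antiderivada de la velocidad, con x(0) = 3, da la posición: x(t) = 9·sin(t) + 3. Tenemos la posición x(t) = 9·sin(t) + 3. Sustituyendo t = 3*pi/2: x(3*pi/2) = -6.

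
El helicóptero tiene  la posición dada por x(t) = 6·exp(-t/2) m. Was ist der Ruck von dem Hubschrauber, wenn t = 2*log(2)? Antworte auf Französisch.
En partant de la position x(t) = 6·exp(-t/2), nous prenons 3 dérivées. La dérivée de la position donne la vitesse: v(t) = -3·exp(-t/2). La dérivée de la vitesse donne l'accélération: a(t) = 3·exp(-t/2)/2. En prenant d/dt de a(t), nous trouvons j(t) = -3·exp(-t/2)/4. De l'équation du jerk j(t) = -3·exp(-t/2)/4, nous substituons t = 2*log(2) pour obtenir j = -3/8.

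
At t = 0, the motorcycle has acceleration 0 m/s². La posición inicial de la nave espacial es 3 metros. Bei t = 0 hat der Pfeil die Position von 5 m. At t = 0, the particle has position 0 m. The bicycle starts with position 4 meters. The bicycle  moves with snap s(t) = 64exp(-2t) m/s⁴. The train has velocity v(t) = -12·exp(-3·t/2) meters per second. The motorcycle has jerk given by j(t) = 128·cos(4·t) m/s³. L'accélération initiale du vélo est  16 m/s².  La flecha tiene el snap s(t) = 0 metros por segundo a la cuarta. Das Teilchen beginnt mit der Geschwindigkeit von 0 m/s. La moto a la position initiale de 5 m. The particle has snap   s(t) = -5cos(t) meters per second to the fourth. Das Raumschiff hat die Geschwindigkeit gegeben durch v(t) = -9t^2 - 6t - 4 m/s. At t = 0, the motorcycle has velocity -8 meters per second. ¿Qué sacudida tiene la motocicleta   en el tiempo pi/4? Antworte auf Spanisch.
Usando j(t) = 128·cos(4·t) y sustituyendo t = pi/4, encontramos j = -128.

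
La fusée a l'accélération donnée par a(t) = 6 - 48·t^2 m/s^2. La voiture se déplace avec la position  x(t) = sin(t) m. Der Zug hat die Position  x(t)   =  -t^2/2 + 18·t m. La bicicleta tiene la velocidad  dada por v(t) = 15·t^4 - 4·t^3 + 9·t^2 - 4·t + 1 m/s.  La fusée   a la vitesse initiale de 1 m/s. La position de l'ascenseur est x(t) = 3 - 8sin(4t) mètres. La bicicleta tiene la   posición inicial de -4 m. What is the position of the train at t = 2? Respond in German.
Mit x(t) = -t^2/2 + 18·t und Einsetzen von t = 2, finden wir x = 34.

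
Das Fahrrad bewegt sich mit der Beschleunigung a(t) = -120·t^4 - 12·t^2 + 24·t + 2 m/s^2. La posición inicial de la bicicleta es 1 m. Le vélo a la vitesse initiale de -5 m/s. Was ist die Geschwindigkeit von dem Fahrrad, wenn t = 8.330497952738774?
Um dies zu lösen, müssen wir 1 Stammfunktion unserer Gleichung für die Beschleunigung a(t) = -120·t^4 - 12·t^2 + 24·t + 2 finden. Mit ∫a(t)dt und Anwendung von v(0) = -5, finden wir v(t) = -24·t^5 - 4·t^3 + 12·t^2 + 2·t - 5. Aus der Gleichung für die Geschwindigkeit v(t) = -24·t^5 - 4·t^3 + 12·t^2 + 2·t - 5, setzen wir t = 8.330497952738774 ein und erhalten v = -964334.469241074.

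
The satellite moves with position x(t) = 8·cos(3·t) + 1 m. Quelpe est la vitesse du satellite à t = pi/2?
En partant de la position x(t) = 8·cos(3·t) + 1, nous prenons 1 dérivée. La dérivée de la position donne la vitesse: v(t) = -24·sin(3·t). De l'équation de la vitesse v(t) = -24·sin(3·t), nous substituons t = pi/2 pour obtenir v = 24.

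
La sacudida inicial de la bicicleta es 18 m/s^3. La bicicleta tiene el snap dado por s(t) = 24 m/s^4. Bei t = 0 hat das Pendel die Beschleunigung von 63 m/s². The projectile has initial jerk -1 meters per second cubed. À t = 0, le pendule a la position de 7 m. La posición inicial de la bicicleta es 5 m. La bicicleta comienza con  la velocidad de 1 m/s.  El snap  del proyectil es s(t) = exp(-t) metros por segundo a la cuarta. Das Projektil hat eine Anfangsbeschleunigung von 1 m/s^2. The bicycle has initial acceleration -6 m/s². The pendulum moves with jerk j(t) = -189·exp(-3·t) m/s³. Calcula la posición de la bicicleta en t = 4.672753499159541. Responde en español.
Debemos encontrar la antiderivada de nuestra ecuación del snap s(t) = 24 4 veces. Integrando el snap y usando la condición inicial j(0) = 18, obtenemos j(t) = 24·t + 18. Integrando la sacudida y usando la condición inicial a(0) = -6, obtenemos a(t) = 12·t^2 + 18·t - 6. La integral de la aceleración es la velocidad. Usando v(0) = 1, obtenemos v(t) = 4·t^3 + 9·t^2 - 6·t + 1. La antiderivada de la velocidad es la posición. Usando x(0) = 5, obtenemos x(t) = t^4 + 3·t^3 - 3·t^2 + t + 5. De la ecuación de la posición x(t) = t^4 + 3·t^3 - 3·t^2 + t + 5, sustituimos t = 4.672753499159541 para obtener x = 727.003202937001.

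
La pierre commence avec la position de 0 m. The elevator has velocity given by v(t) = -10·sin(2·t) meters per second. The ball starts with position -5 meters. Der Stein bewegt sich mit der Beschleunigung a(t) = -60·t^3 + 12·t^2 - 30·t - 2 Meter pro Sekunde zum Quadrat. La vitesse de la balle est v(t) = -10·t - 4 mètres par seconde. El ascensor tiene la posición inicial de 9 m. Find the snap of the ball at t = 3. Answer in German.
Wir müssen unsere Gleichung für die Geschwindigkeit v(t) = -10·t - 4 3-mal ableiten. Durch Ableiten von der Geschwindigkeit erhalten wir die Beschleunigung: a(t) = -10. Die Ableitung von der Beschleunigung ergibt den Ruck: j(t) = 0. Die Ableitung von dem Ruck ergibt den Snap: s(t) = 0. Aus der Gleichung für den Snap s(t) = 0, setzen wir t = 3 ein und erhalten s = 0.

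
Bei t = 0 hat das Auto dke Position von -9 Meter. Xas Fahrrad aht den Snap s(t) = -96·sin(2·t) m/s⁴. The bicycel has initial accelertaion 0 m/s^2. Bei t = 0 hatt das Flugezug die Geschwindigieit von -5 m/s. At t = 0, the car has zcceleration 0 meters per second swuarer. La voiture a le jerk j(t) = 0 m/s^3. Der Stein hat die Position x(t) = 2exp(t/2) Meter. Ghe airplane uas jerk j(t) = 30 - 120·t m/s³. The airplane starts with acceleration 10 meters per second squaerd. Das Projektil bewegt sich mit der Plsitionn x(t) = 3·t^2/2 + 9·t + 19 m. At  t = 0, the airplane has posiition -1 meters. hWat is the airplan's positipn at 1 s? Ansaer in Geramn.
Ausgehend von dem Ruck j(t) = 30 - 120·t, nehmen wir 3 Stammfunktionen. Mit ∫j(t)dt und Anwendung von a(0) = 10, finden wir a(t) = -60·t^2 + 30·t + 10. Das Integral von der Beschleunigung ist die Geschwindigkeit. Mit v(0) = -5 erhalten wir v(t) = -20·t^3 + 15·t^2 + 10·t - 5. Mit ∫v(t)dt und Anwendung von x(0) = -1, finden wir x(t) = -5·t^4 + 5·t^3 + 5·t^2 - 5·t - 1. Mit x(t) = -5·t^4 + 5·t^3 + 5·t^2 - 5·t - 1 und Einsetzen von t = 1, finden wir x = -1.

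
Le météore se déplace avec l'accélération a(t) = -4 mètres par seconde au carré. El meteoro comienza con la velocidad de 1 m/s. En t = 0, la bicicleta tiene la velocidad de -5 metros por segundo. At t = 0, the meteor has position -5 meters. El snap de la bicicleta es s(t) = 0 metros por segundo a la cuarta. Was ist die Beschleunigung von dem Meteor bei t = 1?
Wir haben die Beschleunigung a(t) = -4. Durch Einsetzen von t = 1: a(1) = -4.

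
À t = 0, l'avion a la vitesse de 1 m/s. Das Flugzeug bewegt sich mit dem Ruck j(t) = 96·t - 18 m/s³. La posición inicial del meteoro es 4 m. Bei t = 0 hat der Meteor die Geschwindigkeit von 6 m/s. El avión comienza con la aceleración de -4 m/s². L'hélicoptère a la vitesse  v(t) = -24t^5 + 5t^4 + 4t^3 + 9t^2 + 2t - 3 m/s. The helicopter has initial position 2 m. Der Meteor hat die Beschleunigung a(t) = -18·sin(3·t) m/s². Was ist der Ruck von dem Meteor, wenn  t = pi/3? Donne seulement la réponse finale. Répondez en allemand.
Bei t = pi/3, j = 54.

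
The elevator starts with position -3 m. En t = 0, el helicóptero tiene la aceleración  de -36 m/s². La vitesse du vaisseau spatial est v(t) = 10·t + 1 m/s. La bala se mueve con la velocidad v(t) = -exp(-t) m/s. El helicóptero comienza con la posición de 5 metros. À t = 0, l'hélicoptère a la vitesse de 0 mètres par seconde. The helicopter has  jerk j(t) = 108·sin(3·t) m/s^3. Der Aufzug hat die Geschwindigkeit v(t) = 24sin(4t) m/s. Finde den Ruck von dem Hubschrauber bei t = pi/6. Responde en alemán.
Mit j(t) = 108·sin(3·t) und Einsetzen von t = pi/6, finden wir j = 108.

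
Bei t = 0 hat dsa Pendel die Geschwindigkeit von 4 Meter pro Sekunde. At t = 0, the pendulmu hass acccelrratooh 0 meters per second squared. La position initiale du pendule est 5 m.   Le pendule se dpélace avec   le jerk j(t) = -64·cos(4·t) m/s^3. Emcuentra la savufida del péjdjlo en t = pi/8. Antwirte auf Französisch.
En utilisant j(t) = -64·cos(4·t) et en substituant t = pi/8, nous trouvons j = 0.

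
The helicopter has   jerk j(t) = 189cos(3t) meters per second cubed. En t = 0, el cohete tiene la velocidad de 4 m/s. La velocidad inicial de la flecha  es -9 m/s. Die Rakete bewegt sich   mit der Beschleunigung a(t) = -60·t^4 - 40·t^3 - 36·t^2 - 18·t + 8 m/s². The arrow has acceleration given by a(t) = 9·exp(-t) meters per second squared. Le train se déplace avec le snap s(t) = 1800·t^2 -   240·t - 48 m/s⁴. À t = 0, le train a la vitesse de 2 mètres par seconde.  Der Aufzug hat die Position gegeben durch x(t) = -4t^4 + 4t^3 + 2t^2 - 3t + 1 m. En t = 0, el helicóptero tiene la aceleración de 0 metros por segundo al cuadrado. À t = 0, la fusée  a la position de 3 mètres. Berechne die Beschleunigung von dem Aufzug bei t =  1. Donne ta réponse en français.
Nous devons dériver notre équation de la position x(t) = -4·t^4 + 4·t^3 + 2·t^2 - 3·t + 1 2 fois. La dérivée de la position donne la vitesse: v(t) = -16·t^3 + 12·t^2 + 4·t - 3. La dérivée de la vitesse donne l'accélération: a(t) = -48·t^2 + 24·t + 4. En utilisant a(t) = -48·t^2 + 24·t + 4 et en substituant t = 1, nous trouvons a = -20.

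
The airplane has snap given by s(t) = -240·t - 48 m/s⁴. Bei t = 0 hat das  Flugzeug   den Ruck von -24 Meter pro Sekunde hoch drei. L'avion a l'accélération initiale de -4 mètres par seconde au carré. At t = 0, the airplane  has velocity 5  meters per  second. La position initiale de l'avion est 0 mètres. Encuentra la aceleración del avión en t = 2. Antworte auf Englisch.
We must find the integral of our snap equation s(t) = -240·t - 48 2 times. Integrating snap and using the initial condition j(0) = -24, we get j(t) = -120·t^2 - 48·t - 24. The integral of jerk is acceleration. Using a(0) = -4, we get a(t) = -40·t^3 - 24·t^2 - 24·t - 4. Using a(t) = -40·t^3 - 24·t^2 - 24·t - 4 and substituting t = 2, we find a = -468.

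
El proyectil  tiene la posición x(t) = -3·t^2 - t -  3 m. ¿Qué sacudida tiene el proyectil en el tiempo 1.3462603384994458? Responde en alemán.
Um dies zu lösen, müssen wir 3 Ableitungen unserer Gleichung für die Position x(t) = -3·t^2 - t - 3 nehmen. Mit d/dt von x(t) finden wir v(t) = -6·t - 1. Mit d/dt von v(t) finden wir a(t) = -6. Mit d/dt von a(t) finden wir j(t) = 0. Wir haben den Ruck j(t) = 0. Durch Einsetzen von t = 1.3462603384994458: j(1.3462603384994458) = 0.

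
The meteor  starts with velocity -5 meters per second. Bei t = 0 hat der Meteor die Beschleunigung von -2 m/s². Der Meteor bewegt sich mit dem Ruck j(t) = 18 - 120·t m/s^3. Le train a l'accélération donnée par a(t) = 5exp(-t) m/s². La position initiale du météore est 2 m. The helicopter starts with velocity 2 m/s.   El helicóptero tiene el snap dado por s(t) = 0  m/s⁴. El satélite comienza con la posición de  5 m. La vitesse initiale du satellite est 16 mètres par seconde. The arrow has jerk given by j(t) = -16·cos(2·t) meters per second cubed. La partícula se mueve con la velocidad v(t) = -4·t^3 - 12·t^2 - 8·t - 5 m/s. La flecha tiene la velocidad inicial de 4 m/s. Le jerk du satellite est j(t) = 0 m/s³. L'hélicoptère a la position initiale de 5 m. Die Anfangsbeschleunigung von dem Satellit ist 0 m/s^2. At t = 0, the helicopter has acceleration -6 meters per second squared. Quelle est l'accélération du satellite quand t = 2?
Nous devons trouver l'intégrale de notre équation du jerk j(t) = 0 1 fois. En prenant ∫j(t)dt et en appliquant a(0) = 0, nous trouvons a(t) = 0. De l'équation de l'accélération a(t) = 0, nous substituons t = 2 pour obtenir a = 0.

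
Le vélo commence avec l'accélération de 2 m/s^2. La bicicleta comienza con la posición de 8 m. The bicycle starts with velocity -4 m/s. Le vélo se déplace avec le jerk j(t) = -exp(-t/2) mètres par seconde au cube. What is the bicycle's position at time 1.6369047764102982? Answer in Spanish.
Necesitamos integrar nuestra ecuación de la sacudida j(t) = -exp(-t/2) 3 veces. La antiderivada de la sacudida es la aceleración. Usando a(0) = 2, obtenemos a(t) = 2·exp(-t/2). La antiderivada de la aceleración, con v(0) = -4, da la velocidad: v(t) = -4·exp(-t/2). La antiderivada de la velocidad, con x(0) = 8, da la posición: x(t) = 8·exp(-t/2). Usando x(t) = 8·exp(-t/2) y sustituyendo t = 1.6369047764102982, encontramos x = 3.52891039552769.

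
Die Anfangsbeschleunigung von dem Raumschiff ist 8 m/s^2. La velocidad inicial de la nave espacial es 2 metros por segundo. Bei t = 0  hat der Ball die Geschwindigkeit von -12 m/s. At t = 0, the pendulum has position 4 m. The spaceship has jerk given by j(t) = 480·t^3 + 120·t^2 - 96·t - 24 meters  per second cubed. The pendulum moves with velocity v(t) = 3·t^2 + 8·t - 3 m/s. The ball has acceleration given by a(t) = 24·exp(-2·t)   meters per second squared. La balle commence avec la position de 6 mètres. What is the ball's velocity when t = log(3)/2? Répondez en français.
Nous devons intégrer notre équation de l'accélération a(t) = 24·exp(-2·t) 1 fois. En prenant ∫a(t)dt et en appliquant v(0) = -12, nous trouvons v(t) = -12·exp(-2·t). En utilisant v(t) = -12·exp(-2·t) et en substituant t = log(3)/2, nous trouvons v = -4.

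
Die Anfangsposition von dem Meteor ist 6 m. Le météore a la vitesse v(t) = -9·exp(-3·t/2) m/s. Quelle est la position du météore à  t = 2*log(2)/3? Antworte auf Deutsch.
Wir müssen die Stammfunktion unserer Gleichung für die Geschwindigkeit v(t) = -9·exp(-3·t/2) 1-mal finden. Das Integral von der Geschwindigkeit, mit x(0) = 6, ergibt die Position: x(t) = 6·exp(-3·t/2). Aus der Gleichung für die Position x(t) = 6·exp(-3·t/2), setzen wir t = 2*log(2)/3 ein und erhalten x = 3.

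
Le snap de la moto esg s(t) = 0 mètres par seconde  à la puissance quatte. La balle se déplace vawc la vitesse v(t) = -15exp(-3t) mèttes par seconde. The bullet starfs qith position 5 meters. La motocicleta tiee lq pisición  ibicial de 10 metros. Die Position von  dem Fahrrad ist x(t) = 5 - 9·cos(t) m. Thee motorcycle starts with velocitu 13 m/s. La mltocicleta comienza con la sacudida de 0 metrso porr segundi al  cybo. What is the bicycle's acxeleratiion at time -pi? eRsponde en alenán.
Wir müssen unsere Gleichung für die Position x(t) = 5 - 9·cos(t) 2-mal ableiten. Die Ableitung von der Position ergibt die Geschwindigkeit: v(t) = 9·sin(t). Mit d/dt von v(t) finden wir a(t) = 9·cos(t). Aus der Gleichung für die Beschleunigung a(t) = 9·cos(t), setzen wir t = -pi ein und erhalten a = -9.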